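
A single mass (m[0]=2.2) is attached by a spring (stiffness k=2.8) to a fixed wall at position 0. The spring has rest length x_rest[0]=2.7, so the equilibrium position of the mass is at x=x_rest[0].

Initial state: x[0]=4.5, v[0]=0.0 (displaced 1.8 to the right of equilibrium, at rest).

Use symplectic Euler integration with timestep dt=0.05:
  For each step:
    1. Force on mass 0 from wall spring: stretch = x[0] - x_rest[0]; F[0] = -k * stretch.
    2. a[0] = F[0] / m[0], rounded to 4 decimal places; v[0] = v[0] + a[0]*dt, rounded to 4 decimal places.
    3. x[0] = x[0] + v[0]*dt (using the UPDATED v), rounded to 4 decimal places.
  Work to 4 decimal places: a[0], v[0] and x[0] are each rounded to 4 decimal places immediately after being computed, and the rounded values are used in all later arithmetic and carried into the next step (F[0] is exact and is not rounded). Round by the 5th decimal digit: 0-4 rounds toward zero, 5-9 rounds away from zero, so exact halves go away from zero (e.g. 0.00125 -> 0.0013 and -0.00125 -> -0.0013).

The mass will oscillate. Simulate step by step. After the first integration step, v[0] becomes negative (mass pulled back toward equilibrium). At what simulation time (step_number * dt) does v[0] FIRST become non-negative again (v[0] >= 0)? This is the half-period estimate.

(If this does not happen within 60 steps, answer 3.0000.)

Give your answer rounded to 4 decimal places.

Answer: 2.8000

Derivation:
Step 0: x=[4.5000] v=[0.0000]
Step 1: x=[4.4943] v=[-0.1145]
Step 2: x=[4.4829] v=[-0.2287]
Step 3: x=[4.4658] v=[-0.3422]
Step 4: x=[4.4431] v=[-0.4546]
Step 5: x=[4.4148] v=[-0.5655]
Step 6: x=[4.3811] v=[-0.6746]
Step 7: x=[4.3420] v=[-0.7816]
Step 8: x=[4.2977] v=[-0.8861]
Step 9: x=[4.2483] v=[-0.9878]
Step 10: x=[4.1940] v=[-1.0863]
Step 11: x=[4.1349] v=[-1.1814]
Step 12: x=[4.0713] v=[-1.2727]
Step 13: x=[4.0033] v=[-1.3600]
Step 14: x=[3.9312] v=[-1.4429]
Step 15: x=[3.8551] v=[-1.5213]
Step 16: x=[3.7754] v=[-1.5948]
Step 17: x=[3.6922] v=[-1.6632]
Step 18: x=[3.6059] v=[-1.7263]
Step 19: x=[3.5167] v=[-1.7840]
Step 20: x=[3.4249] v=[-1.8360]
Step 21: x=[3.3308] v=[-1.8821]
Step 22: x=[3.2347] v=[-1.9222]
Step 23: x=[3.1369] v=[-1.9562]
Step 24: x=[3.0377] v=[-1.9840]
Step 25: x=[2.9374] v=[-2.0055]
Step 26: x=[2.8364] v=[-2.0206]
Step 27: x=[2.7349] v=[-2.0293]
Step 28: x=[2.6333] v=[-2.0315]
Step 29: x=[2.5319] v=[-2.0273]
Step 30: x=[2.4311] v=[-2.0166]
Step 31: x=[2.3311] v=[-1.9995]
Step 32: x=[2.2323] v=[-1.9760]
Step 33: x=[2.1350] v=[-1.9462]
Step 34: x=[2.0395] v=[-1.9102]
Step 35: x=[1.9461] v=[-1.8682]
Step 36: x=[1.8551] v=[-1.8202]
Step 37: x=[1.7668] v=[-1.7664]
Step 38: x=[1.6815] v=[-1.7070]
Step 39: x=[1.5994] v=[-1.6422]
Step 40: x=[1.5208] v=[-1.5722]
Step 41: x=[1.4459] v=[-1.4972]
Step 42: x=[1.3750] v=[-1.4174]
Step 43: x=[1.3083] v=[-1.3331]
Step 44: x=[1.2461] v=[-1.2445]
Step 45: x=[1.1885] v=[-1.1520]
Step 46: x=[1.1357] v=[-1.0558]
Step 47: x=[1.0879] v=[-0.9563]
Step 48: x=[1.0452] v=[-0.8537]
Step 49: x=[1.0078] v=[-0.7484]
Step 50: x=[0.9758] v=[-0.6407]
Step 51: x=[0.9493] v=[-0.5310]
Step 52: x=[0.9283] v=[-0.4196]
Step 53: x=[0.9130] v=[-0.3069]
Step 54: x=[0.9033] v=[-0.1932]
Step 55: x=[0.8994] v=[-0.0789]
Step 56: x=[0.9012] v=[0.0357]
First v>=0 after going negative at step 56, time=2.8000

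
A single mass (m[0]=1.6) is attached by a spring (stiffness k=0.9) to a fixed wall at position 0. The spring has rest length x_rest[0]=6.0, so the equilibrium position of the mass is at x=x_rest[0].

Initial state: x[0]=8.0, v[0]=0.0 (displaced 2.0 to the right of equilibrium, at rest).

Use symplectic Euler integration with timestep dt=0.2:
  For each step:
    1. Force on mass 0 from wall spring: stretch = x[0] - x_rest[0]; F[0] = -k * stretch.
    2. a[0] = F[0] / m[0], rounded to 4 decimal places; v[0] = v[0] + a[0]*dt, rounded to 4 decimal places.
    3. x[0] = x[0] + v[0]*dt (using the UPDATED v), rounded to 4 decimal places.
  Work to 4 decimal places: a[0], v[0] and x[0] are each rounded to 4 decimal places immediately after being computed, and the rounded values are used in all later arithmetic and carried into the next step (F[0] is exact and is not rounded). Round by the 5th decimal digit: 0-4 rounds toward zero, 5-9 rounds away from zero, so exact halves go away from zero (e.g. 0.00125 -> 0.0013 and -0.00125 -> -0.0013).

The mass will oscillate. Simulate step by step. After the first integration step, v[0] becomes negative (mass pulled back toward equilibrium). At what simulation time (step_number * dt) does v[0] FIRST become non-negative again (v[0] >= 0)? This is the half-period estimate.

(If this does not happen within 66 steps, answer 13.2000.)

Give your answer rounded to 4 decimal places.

Step 0: x=[8.0000] v=[0.0000]
Step 1: x=[7.9550] v=[-0.2250]
Step 2: x=[7.8660] v=[-0.4449]
Step 3: x=[7.7350] v=[-0.6548]
Step 4: x=[7.5650] v=[-0.8500]
Step 5: x=[7.3598] v=[-1.0261]
Step 6: x=[7.1240] v=[-1.1791]
Step 7: x=[6.8629] v=[-1.3056]
Step 8: x=[6.5824] v=[-1.4027]
Step 9: x=[6.2888] v=[-1.4682]
Step 10: x=[5.9887] v=[-1.5007]
Step 11: x=[5.6888] v=[-1.4994]
Step 12: x=[5.3959] v=[-1.4644]
Step 13: x=[5.1166] v=[-1.3964]
Step 14: x=[4.8572] v=[-1.2970]
Step 15: x=[4.6235] v=[-1.1684]
Step 16: x=[4.4208] v=[-1.0135]
Step 17: x=[4.2536] v=[-0.8358]
Step 18: x=[4.1257] v=[-0.6393]
Step 19: x=[4.0400] v=[-0.4284]
Step 20: x=[3.9984] v=[-0.2079]
Step 21: x=[4.0019] v=[0.0173]
First v>=0 after going negative at step 21, time=4.2000

Answer: 4.2000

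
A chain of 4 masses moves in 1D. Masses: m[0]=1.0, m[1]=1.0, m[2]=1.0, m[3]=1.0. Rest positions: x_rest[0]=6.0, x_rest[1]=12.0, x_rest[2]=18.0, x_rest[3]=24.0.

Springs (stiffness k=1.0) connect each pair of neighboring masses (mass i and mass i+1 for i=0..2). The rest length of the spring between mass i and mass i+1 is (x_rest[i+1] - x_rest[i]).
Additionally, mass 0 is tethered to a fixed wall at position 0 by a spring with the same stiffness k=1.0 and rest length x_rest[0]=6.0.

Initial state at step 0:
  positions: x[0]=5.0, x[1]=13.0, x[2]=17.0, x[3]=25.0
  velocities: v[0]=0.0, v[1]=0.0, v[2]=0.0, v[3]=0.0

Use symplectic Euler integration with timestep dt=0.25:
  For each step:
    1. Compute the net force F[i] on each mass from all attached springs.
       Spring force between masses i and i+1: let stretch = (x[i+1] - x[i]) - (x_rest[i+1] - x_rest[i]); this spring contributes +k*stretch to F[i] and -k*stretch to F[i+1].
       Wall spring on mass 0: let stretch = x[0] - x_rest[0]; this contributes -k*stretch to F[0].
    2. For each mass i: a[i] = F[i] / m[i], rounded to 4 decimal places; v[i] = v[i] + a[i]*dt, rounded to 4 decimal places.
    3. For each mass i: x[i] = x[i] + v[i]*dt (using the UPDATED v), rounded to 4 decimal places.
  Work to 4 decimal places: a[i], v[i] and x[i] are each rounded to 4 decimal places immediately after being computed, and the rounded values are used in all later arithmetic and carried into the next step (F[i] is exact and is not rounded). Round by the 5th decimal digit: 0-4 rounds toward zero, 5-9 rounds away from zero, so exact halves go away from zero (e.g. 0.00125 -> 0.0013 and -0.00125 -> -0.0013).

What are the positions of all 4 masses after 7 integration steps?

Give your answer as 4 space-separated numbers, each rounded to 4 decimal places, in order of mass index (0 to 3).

Answer: 6.8370 11.0568 19.2251 23.5869

Derivation:
Step 0: x=[5.0000 13.0000 17.0000 25.0000] v=[0.0000 0.0000 0.0000 0.0000]
Step 1: x=[5.1875 12.7500 17.2500 24.8750] v=[0.7500 -1.0000 1.0000 -0.5000]
Step 2: x=[5.5235 12.3086 17.6953 24.6484] v=[1.3438 -1.7656 1.7813 -0.9063]
Step 3: x=[5.9383 11.7798 18.2385 24.3623] v=[1.6592 -2.1152 2.1729 -1.1446]
Step 4: x=[6.3471 11.2896 18.7608 24.0684] v=[1.6350 -1.9609 2.0892 -1.1756]
Step 5: x=[6.6681 10.9574 19.1479 23.8178] v=[1.2839 -1.3287 1.5483 -1.0025]
Step 6: x=[6.8404 10.8691 19.3150 23.6503] v=[0.6892 -0.3534 0.6682 -0.6700]
Step 7: x=[6.8370 11.0568 19.2251 23.5869] v=[-0.0137 0.7509 -0.3595 -0.2538]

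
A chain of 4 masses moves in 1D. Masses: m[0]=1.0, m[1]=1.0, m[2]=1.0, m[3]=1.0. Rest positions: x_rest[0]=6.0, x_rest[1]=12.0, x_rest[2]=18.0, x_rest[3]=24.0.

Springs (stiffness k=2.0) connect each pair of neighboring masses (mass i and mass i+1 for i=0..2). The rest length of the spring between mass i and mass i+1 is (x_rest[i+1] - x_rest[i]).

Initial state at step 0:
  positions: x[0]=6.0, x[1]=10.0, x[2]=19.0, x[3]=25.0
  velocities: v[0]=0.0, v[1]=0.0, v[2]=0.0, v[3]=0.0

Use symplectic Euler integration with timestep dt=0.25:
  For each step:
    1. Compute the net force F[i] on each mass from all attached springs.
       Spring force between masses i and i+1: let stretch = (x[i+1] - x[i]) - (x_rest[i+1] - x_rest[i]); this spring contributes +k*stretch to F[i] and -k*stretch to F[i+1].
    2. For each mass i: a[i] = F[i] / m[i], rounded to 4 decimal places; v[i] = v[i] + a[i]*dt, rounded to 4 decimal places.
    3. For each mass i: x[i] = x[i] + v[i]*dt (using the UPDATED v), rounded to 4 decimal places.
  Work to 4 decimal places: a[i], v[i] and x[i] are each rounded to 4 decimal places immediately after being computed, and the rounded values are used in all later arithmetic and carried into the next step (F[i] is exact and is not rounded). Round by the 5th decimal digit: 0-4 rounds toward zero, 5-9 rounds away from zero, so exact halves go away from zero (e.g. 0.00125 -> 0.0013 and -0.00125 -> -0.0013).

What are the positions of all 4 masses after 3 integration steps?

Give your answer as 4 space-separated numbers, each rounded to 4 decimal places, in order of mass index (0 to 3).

Step 0: x=[6.0000 10.0000 19.0000 25.0000] v=[0.0000 0.0000 0.0000 0.0000]
Step 1: x=[5.7500 10.6250 18.6250 25.0000] v=[-1.0000 2.5000 -1.5000 0.0000]
Step 2: x=[5.3594 11.6406 18.0469 24.9531] v=[-1.5625 4.0625 -2.3125 -0.1875]
Step 3: x=[5.0039 12.6719 17.5313 24.7930] v=[-1.4219 4.1251 -2.0626 -0.6406]

Answer: 5.0039 12.6719 17.5313 24.7930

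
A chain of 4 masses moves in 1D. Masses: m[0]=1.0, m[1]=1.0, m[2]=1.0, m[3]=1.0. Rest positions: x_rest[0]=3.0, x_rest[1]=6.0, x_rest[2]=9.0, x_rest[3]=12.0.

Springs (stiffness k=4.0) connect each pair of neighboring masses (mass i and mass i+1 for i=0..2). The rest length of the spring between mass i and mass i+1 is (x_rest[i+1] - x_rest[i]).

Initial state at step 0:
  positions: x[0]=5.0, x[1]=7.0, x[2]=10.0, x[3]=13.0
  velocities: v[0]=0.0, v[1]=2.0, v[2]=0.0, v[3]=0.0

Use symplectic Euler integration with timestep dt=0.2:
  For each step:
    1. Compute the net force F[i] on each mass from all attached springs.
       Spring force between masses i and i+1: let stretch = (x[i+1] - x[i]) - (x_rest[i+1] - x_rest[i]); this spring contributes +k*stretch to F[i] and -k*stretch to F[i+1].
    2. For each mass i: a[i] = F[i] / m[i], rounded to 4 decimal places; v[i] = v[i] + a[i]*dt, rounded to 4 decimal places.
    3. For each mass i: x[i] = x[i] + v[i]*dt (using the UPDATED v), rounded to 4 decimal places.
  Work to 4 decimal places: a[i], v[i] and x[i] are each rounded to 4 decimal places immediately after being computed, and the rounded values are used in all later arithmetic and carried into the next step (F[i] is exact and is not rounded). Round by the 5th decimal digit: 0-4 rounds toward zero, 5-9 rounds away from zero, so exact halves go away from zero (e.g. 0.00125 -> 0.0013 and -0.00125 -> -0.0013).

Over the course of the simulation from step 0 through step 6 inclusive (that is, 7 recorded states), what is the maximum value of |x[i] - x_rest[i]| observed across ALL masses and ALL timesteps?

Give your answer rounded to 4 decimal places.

Step 0: x=[5.0000 7.0000 10.0000 13.0000] v=[0.0000 2.0000 0.0000 0.0000]
Step 1: x=[4.8400 7.5600 10.0000 13.0000] v=[-0.8000 2.8000 0.0000 0.0000]
Step 2: x=[4.6352 8.0752 10.0896 13.0000] v=[-1.0240 2.5760 0.4480 0.0000]
Step 3: x=[4.5008 8.3623 10.3226 13.0143] v=[-0.6720 1.4355 1.1648 0.0717]
Step 4: x=[4.5042 8.3452 10.6726 13.0780] v=[0.0172 -0.0855 1.7499 0.3183]
Step 5: x=[4.6422 8.0859 11.0351 13.2368] v=[0.6900 -1.2964 1.8123 0.7940]
Step 6: x=[4.8512 7.7475 11.2780 13.5233] v=[1.0450 -1.6920 1.2143 1.4326]
Max displacement = 2.3623

Answer: 2.3623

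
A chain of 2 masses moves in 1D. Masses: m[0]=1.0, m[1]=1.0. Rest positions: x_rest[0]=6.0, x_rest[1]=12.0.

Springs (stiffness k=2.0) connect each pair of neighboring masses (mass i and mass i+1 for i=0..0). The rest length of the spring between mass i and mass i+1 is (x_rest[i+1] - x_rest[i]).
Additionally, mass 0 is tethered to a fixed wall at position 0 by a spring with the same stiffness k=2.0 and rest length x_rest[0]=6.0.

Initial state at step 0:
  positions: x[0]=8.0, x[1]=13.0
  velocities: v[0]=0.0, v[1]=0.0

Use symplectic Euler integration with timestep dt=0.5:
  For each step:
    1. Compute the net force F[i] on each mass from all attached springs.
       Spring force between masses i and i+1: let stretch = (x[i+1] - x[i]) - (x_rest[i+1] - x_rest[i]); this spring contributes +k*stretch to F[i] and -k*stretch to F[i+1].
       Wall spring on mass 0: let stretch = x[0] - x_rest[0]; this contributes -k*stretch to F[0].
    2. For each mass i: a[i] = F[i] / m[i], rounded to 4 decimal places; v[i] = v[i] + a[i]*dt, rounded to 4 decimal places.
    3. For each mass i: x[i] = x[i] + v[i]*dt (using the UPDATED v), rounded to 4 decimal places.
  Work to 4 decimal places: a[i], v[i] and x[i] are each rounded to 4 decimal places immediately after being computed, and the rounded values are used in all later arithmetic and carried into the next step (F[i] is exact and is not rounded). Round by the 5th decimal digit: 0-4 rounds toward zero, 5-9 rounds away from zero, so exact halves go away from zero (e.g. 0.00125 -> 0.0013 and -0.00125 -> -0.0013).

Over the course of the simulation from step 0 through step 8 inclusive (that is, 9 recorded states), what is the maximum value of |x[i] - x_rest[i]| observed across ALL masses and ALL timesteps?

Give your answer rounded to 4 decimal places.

Answer: 2.1797

Derivation:
Step 0: x=[8.0000 13.0000] v=[0.0000 0.0000]
Step 1: x=[6.5000 13.5000] v=[-3.0000 1.0000]
Step 2: x=[5.2500 13.5000] v=[-2.5000 0.0000]
Step 3: x=[5.5000 12.3750] v=[0.5000 -2.2500]
Step 4: x=[6.4375 10.8125] v=[1.8750 -3.1250]
Step 5: x=[6.3438 10.0625] v=[-0.1875 -1.5000]
Step 6: x=[4.9375 10.4532] v=[-2.8126 0.7813]
Step 7: x=[3.8203 11.0860] v=[-2.2344 1.2656]
Step 8: x=[4.4258 11.0860] v=[1.2110 -0.0001]
Max displacement = 2.1797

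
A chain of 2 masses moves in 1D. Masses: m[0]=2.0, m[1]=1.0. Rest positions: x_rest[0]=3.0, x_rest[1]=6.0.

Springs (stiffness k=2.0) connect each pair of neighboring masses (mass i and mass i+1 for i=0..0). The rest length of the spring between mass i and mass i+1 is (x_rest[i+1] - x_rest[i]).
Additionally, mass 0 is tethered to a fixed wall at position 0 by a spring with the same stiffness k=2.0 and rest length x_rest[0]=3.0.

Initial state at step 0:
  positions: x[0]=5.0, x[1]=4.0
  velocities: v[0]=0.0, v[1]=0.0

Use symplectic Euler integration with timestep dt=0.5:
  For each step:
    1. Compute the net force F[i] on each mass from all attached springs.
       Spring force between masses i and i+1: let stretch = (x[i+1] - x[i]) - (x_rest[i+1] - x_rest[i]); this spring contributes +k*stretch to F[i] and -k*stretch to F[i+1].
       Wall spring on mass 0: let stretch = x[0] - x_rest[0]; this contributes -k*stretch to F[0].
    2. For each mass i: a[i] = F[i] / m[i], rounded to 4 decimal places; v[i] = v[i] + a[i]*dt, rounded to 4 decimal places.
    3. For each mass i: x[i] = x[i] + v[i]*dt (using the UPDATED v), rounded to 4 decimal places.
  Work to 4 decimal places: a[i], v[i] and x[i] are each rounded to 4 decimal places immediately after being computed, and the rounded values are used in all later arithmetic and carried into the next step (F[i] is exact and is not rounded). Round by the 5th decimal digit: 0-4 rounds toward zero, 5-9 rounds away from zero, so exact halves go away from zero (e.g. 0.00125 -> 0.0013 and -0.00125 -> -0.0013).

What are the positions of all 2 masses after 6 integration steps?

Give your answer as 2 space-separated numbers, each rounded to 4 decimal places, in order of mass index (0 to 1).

Answer: 4.6837 2.9415

Derivation:
Step 0: x=[5.0000 4.0000] v=[0.0000 0.0000]
Step 1: x=[3.5000 6.0000] v=[-3.0000 4.0000]
Step 2: x=[1.7500 8.2500] v=[-3.5000 4.5000]
Step 3: x=[1.1875 8.7500] v=[-1.1250 1.0000]
Step 4: x=[2.2188 6.9688] v=[2.0625 -3.5625]
Step 5: x=[3.8829 4.3126] v=[3.3281 -5.3125]
Step 6: x=[4.6837 2.9415] v=[1.6015 -2.7422]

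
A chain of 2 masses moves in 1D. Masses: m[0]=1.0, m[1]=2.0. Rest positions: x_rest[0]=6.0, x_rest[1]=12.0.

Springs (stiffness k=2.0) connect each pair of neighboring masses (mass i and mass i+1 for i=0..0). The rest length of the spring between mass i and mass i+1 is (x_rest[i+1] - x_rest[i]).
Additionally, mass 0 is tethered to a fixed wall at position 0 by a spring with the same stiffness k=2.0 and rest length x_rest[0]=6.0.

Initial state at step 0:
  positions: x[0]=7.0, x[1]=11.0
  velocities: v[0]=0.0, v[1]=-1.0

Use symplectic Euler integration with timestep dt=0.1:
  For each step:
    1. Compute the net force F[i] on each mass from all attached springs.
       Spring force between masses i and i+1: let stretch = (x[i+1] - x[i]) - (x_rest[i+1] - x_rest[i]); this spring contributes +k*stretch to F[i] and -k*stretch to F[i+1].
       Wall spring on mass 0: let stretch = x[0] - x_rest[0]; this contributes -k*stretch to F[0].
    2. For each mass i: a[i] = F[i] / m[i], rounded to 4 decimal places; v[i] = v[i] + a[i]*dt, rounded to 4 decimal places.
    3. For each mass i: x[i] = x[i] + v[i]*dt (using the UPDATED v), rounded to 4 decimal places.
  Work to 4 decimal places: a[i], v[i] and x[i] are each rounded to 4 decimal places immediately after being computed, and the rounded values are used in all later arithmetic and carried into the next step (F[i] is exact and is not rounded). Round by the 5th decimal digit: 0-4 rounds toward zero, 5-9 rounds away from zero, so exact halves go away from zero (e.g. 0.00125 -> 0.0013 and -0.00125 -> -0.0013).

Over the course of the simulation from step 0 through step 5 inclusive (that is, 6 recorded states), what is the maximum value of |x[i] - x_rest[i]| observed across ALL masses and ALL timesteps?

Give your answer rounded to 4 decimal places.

Step 0: x=[7.0000 11.0000] v=[0.0000 -1.0000]
Step 1: x=[6.9400 10.9200] v=[-0.6000 -0.8000]
Step 2: x=[6.8208 10.8602] v=[-1.1920 -0.5980]
Step 3: x=[6.6460 10.8200] v=[-1.7483 -0.4019]
Step 4: x=[6.4217 10.7981] v=[-2.2427 -0.2193]
Step 5: x=[6.1565 10.7924] v=[-2.6518 -0.0569]
Max displacement = 1.2076

Answer: 1.2076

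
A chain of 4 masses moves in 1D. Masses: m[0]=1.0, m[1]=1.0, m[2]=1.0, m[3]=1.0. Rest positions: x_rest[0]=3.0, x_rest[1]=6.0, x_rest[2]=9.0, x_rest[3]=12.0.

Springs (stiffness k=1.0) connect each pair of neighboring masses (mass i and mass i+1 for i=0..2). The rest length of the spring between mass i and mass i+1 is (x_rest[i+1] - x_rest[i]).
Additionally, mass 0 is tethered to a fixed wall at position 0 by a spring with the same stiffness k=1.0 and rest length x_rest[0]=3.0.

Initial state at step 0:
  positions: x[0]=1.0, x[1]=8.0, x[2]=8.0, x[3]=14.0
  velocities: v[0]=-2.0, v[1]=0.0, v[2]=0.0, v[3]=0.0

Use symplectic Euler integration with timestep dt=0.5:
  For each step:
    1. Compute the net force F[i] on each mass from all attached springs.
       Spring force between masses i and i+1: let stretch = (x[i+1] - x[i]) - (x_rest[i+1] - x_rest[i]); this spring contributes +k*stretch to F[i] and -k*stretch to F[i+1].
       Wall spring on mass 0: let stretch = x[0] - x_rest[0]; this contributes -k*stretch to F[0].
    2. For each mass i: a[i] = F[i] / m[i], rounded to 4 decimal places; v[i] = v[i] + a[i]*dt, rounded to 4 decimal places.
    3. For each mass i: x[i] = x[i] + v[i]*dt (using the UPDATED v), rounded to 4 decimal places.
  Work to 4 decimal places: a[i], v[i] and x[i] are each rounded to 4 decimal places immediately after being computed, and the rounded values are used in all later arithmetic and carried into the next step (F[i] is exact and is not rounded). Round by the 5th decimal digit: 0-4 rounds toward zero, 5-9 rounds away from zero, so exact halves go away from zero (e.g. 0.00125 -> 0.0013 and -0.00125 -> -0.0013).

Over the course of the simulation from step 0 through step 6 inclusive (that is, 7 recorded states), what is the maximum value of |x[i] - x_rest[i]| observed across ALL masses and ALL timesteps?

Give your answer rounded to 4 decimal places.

Step 0: x=[1.0000 8.0000 8.0000 14.0000] v=[-2.0000 0.0000 0.0000 0.0000]
Step 1: x=[1.5000 6.2500 9.5000 13.2500] v=[1.0000 -3.5000 3.0000 -1.5000]
Step 2: x=[2.8125 4.1250 11.1250 12.3125] v=[2.6250 -4.2500 3.2500 -1.8750]
Step 3: x=[3.7500 3.4219 11.2969 11.8281] v=[1.8750 -1.4063 0.3438 -0.9688]
Step 4: x=[3.6680 4.7696 9.6329 11.9609] v=[-0.1641 2.6953 -3.3281 0.2656]
Step 5: x=[2.9444 7.0577 7.3350 12.2617] v=[-1.4473 4.5762 -4.5958 0.6016]
Step 6: x=[2.5130 8.3868 6.1995 12.0808] v=[-0.8629 2.6582 -2.2711 -0.3618]
Max displacement = 2.8005

Answer: 2.8005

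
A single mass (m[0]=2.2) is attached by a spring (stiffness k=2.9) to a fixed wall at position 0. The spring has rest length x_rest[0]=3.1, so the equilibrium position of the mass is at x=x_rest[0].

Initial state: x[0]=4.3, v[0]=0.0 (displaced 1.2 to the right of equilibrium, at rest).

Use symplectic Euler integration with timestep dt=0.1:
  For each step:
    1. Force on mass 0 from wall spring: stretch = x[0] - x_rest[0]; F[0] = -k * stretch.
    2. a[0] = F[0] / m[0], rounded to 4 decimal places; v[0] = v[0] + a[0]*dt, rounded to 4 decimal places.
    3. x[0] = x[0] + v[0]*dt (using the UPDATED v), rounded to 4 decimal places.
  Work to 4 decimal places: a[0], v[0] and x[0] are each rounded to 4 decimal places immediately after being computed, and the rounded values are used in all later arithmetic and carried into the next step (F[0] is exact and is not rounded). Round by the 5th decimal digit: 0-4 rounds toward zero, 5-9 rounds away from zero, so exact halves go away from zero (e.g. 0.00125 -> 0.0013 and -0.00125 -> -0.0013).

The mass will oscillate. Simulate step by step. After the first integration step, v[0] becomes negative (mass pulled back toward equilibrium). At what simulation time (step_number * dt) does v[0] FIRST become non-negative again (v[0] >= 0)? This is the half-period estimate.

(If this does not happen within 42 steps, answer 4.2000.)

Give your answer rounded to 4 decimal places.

Step 0: x=[4.3000] v=[0.0000]
Step 1: x=[4.2842] v=[-0.1582]
Step 2: x=[4.2528] v=[-0.3143]
Step 3: x=[4.2062] v=[-0.4663]
Step 4: x=[4.1450] v=[-0.6121]
Step 5: x=[4.0700] v=[-0.7499]
Step 6: x=[3.9822] v=[-0.8778]
Step 7: x=[3.8828] v=[-0.9941]
Step 8: x=[3.7731] v=[-1.0973]
Step 9: x=[3.6545] v=[-1.1860]
Step 10: x=[3.5286] v=[-1.2591]
Step 11: x=[3.3970] v=[-1.3156]
Step 12: x=[3.2615] v=[-1.3548]
Step 13: x=[3.1239] v=[-1.3761]
Step 14: x=[2.9860] v=[-1.3793]
Step 15: x=[2.8496] v=[-1.3643]
Step 16: x=[2.7165] v=[-1.3313]
Step 17: x=[2.5884] v=[-1.2808]
Step 18: x=[2.4671] v=[-1.2134]
Step 19: x=[2.3541] v=[-1.1300]
Step 20: x=[2.2509] v=[-1.0317]
Step 21: x=[2.1589] v=[-0.9198]
Step 22: x=[2.0793] v=[-0.7958]
Step 23: x=[2.0132] v=[-0.6613]
Step 24: x=[1.9614] v=[-0.5180]
Step 25: x=[1.9246] v=[-0.3679]
Step 26: x=[1.9033] v=[-0.2130]
Step 27: x=[1.8978] v=[-0.0553]
Step 28: x=[1.9081] v=[0.1032]
First v>=0 after going negative at step 28, time=2.8000

Answer: 2.8000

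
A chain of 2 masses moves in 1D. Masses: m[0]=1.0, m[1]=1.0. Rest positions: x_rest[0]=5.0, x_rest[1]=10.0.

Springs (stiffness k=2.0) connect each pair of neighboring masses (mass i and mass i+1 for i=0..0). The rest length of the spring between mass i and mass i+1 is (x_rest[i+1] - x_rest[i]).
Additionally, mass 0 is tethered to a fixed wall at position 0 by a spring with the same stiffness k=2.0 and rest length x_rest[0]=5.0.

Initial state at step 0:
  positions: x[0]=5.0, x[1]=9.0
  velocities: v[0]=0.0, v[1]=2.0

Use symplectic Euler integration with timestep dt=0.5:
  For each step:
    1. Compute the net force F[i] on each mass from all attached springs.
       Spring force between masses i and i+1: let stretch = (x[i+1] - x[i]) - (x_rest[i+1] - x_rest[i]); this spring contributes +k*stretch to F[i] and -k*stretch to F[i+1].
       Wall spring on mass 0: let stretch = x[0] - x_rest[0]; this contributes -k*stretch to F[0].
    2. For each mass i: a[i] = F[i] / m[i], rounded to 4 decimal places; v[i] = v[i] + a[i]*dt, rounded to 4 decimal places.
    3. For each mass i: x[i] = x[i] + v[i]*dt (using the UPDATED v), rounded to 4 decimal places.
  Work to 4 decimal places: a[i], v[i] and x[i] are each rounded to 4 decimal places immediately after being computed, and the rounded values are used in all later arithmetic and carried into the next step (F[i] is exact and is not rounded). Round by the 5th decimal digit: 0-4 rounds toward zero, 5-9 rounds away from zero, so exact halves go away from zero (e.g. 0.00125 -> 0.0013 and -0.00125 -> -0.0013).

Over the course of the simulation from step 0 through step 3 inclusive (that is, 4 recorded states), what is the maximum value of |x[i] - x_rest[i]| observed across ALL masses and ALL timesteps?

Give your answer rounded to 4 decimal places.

Step 0: x=[5.0000 9.0000] v=[0.0000 2.0000]
Step 1: x=[4.5000 10.5000] v=[-1.0000 3.0000]
Step 2: x=[4.7500 11.5000] v=[0.5000 2.0000]
Step 3: x=[6.0000 11.6250] v=[2.5000 0.2500]
Max displacement = 1.6250

Answer: 1.6250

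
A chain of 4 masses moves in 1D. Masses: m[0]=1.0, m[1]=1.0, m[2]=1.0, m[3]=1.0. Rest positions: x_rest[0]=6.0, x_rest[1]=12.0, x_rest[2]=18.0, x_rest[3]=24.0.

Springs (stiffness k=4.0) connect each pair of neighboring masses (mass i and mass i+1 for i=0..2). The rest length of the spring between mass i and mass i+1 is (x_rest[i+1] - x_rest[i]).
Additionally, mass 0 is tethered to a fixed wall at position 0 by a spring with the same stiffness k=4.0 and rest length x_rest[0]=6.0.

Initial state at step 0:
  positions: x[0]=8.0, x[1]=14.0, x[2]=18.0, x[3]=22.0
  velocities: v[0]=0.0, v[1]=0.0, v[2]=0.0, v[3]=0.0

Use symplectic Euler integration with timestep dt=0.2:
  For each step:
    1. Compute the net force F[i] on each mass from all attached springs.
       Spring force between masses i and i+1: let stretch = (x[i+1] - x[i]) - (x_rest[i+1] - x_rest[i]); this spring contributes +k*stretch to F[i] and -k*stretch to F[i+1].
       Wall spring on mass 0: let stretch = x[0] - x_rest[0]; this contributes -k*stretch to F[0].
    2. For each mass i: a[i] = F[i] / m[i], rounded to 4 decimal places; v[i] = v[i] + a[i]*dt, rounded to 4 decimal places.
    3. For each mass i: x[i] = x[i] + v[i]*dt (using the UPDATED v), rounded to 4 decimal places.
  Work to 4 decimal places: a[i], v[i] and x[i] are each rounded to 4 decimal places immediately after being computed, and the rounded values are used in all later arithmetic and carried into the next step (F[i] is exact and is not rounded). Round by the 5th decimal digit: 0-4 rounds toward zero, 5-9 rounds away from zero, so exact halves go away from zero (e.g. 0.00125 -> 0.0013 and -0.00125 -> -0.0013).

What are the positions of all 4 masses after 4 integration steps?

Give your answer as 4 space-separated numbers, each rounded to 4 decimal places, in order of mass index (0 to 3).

Answer: 5.5120 11.5120 18.0000 24.4880

Derivation:
Step 0: x=[8.0000 14.0000 18.0000 22.0000] v=[0.0000 0.0000 0.0000 0.0000]
Step 1: x=[7.6800 13.6800 18.0000 22.3200] v=[-1.6000 -1.6000 0.0000 1.6000]
Step 2: x=[7.0912 13.0912 18.0000 22.9088] v=[-2.9440 -2.9440 0.0000 2.9440]
Step 3: x=[6.3278 12.3278 18.0000 23.6722] v=[-3.8170 -3.8170 0.0000 3.8170]
Step 4: x=[5.5120 11.5120 18.0000 24.4880] v=[-4.0792 -4.0792 0.0000 4.0792]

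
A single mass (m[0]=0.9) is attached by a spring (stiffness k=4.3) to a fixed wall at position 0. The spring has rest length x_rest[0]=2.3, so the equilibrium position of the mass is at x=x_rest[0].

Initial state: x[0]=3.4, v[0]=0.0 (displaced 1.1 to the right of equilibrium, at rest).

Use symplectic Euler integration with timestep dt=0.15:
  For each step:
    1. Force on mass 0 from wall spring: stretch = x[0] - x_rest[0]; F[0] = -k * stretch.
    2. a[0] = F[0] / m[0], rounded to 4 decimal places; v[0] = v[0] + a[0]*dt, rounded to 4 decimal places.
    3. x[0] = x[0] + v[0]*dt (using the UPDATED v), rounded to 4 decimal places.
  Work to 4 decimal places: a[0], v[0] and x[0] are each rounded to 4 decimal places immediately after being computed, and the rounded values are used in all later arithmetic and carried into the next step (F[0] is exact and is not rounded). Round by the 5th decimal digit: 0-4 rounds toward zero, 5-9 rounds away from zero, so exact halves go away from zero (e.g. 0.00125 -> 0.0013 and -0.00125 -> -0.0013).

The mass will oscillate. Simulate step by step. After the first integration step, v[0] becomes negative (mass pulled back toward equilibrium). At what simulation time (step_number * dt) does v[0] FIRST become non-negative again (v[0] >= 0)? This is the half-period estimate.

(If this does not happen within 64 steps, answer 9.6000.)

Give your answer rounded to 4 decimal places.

Answer: 1.5000

Derivation:
Step 0: x=[3.4000] v=[0.0000]
Step 1: x=[3.2818] v=[-0.7883]
Step 2: x=[3.0580] v=[-1.4919]
Step 3: x=[2.7527] v=[-2.0351]
Step 4: x=[2.3988] v=[-2.3595]
Step 5: x=[2.0343] v=[-2.4303]
Step 6: x=[1.6983] v=[-2.2399]
Step 7: x=[1.4270] v=[-1.8087]
Step 8: x=[1.2495] v=[-1.1831]
Step 9: x=[1.1850] v=[-0.4302]
Step 10: x=[1.2403] v=[0.3689]
First v>=0 after going negative at step 10, time=1.5000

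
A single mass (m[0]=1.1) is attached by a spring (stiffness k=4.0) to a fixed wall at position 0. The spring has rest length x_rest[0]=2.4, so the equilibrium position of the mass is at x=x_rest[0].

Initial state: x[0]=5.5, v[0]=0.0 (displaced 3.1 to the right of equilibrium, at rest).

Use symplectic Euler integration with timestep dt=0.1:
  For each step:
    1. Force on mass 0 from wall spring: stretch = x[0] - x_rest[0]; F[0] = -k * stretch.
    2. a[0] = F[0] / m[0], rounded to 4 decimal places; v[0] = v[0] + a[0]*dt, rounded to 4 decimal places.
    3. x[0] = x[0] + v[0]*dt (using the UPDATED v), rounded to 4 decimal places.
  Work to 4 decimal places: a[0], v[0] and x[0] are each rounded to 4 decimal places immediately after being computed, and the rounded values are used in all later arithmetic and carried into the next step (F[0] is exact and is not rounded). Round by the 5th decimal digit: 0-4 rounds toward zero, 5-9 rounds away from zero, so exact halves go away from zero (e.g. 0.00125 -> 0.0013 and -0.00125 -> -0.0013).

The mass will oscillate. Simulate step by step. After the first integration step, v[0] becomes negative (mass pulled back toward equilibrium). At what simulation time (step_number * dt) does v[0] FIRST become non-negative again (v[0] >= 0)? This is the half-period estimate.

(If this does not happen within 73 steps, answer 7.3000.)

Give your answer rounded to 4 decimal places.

Step 0: x=[5.5000] v=[0.0000]
Step 1: x=[5.3873] v=[-1.1273]
Step 2: x=[5.1659] v=[-2.2136]
Step 3: x=[4.8440] v=[-3.2194]
Step 4: x=[4.4332] v=[-4.1081]
Step 5: x=[3.9485] v=[-4.8475]
Step 6: x=[3.4074] v=[-5.4106]
Step 7: x=[2.8297] v=[-5.7769]
Step 8: x=[2.2364] v=[-5.9332]
Step 9: x=[1.6490] v=[-5.8737]
Step 10: x=[1.0889] v=[-5.6006]
Step 11: x=[0.5765] v=[-5.1238]
Step 12: x=[0.1304] v=[-4.4607]
Step 13: x=[-0.2331] v=[-3.6354]
Step 14: x=[-0.5009] v=[-2.6779]
Step 15: x=[-0.6632] v=[-1.6230]
Step 16: x=[-0.7141] v=[-0.5091]
Step 17: x=[-0.6518] v=[0.6233]
First v>=0 after going negative at step 17, time=1.7000

Answer: 1.7000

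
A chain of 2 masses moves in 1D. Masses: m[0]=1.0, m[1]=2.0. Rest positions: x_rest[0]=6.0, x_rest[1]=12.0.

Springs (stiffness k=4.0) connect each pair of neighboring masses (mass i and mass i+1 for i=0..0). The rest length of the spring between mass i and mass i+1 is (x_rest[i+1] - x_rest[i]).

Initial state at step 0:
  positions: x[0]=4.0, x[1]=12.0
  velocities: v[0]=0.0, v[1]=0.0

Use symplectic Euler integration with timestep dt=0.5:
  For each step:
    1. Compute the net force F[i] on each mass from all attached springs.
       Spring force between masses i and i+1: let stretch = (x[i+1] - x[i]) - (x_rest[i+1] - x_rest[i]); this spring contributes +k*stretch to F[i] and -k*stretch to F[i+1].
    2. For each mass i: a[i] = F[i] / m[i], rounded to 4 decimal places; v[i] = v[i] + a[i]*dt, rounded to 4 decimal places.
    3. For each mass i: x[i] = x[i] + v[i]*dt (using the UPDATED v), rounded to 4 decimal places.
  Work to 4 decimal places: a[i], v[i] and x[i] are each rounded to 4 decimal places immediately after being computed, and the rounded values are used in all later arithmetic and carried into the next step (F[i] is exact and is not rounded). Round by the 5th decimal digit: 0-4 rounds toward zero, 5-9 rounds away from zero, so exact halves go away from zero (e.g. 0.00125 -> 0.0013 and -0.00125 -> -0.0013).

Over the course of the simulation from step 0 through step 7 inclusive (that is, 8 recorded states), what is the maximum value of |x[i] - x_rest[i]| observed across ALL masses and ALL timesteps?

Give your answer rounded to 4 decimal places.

Answer: 2.2500

Derivation:
Step 0: x=[4.0000 12.0000] v=[0.0000 0.0000]
Step 1: x=[6.0000 11.0000] v=[4.0000 -2.0000]
Step 2: x=[7.0000 10.5000] v=[2.0000 -1.0000]
Step 3: x=[5.5000 11.2500] v=[-3.0000 1.5000]
Step 4: x=[3.7500 12.1250] v=[-3.5000 1.7500]
Step 5: x=[4.3750 11.8125] v=[1.2500 -0.6250]
Step 6: x=[6.4375 10.7813] v=[4.1250 -2.0625]
Step 7: x=[6.8438 10.5782] v=[0.8126 -0.4063]
Max displacement = 2.2500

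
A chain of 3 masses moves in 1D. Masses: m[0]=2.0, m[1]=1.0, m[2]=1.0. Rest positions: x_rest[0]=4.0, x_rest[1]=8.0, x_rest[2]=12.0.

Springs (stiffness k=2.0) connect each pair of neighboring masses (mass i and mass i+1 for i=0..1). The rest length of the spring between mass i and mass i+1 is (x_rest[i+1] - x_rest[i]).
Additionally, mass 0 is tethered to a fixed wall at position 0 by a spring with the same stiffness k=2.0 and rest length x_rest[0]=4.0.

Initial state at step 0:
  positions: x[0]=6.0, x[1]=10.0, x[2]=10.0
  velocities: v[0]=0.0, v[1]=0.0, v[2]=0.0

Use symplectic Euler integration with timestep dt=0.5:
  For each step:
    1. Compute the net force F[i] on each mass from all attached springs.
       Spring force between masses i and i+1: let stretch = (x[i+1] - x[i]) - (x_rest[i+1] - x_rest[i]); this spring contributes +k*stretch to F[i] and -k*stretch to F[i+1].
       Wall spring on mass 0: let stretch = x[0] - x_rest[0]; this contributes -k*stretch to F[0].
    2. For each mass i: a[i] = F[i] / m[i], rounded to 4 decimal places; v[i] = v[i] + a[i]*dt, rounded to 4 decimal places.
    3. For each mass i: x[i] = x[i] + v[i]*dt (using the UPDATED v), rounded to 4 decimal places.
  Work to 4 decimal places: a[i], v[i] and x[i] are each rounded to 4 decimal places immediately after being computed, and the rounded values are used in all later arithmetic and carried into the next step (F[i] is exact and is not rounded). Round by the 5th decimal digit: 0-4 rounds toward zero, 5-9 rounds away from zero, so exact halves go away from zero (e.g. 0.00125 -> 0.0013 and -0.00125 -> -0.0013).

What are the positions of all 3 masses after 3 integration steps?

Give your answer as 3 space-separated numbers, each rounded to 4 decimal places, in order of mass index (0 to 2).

Step 0: x=[6.0000 10.0000 10.0000] v=[0.0000 0.0000 0.0000]
Step 1: x=[5.5000 8.0000 12.0000] v=[-1.0000 -4.0000 4.0000]
Step 2: x=[4.2500 6.7500 14.0000] v=[-2.5000 -2.5000 4.0000]
Step 3: x=[2.5625 7.8750 14.3750] v=[-3.3750 2.2500 0.7500]

Answer: 2.5625 7.8750 14.3750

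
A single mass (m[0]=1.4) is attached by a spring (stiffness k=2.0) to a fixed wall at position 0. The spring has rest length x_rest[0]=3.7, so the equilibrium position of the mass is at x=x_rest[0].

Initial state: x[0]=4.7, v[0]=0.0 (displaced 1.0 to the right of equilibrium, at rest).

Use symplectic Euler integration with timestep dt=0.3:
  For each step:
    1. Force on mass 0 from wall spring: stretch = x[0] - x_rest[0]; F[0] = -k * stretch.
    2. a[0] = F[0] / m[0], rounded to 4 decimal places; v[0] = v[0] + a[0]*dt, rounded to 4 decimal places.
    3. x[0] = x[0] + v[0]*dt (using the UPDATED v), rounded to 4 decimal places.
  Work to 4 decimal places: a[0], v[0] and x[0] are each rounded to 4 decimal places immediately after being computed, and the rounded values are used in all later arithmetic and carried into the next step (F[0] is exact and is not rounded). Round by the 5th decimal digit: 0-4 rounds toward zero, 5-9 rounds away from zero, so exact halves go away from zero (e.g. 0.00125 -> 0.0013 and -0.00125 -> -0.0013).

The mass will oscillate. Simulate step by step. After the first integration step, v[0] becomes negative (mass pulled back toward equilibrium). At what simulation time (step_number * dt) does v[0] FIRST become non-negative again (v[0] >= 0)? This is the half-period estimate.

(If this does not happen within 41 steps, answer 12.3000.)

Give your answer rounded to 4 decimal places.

Answer: 2.7000

Derivation:
Step 0: x=[4.7000] v=[0.0000]
Step 1: x=[4.5714] v=[-0.4286]
Step 2: x=[4.3308] v=[-0.8021]
Step 3: x=[4.0091] v=[-1.0724]
Step 4: x=[3.6476] v=[-1.2049]
Step 5: x=[3.2929] v=[-1.1824]
Step 6: x=[2.9905] v=[-1.0079]
Step 7: x=[2.7794] v=[-0.7038]
Step 8: x=[2.6866] v=[-0.3093]
Step 9: x=[2.7241] v=[0.1250]
First v>=0 after going negative at step 9, time=2.7000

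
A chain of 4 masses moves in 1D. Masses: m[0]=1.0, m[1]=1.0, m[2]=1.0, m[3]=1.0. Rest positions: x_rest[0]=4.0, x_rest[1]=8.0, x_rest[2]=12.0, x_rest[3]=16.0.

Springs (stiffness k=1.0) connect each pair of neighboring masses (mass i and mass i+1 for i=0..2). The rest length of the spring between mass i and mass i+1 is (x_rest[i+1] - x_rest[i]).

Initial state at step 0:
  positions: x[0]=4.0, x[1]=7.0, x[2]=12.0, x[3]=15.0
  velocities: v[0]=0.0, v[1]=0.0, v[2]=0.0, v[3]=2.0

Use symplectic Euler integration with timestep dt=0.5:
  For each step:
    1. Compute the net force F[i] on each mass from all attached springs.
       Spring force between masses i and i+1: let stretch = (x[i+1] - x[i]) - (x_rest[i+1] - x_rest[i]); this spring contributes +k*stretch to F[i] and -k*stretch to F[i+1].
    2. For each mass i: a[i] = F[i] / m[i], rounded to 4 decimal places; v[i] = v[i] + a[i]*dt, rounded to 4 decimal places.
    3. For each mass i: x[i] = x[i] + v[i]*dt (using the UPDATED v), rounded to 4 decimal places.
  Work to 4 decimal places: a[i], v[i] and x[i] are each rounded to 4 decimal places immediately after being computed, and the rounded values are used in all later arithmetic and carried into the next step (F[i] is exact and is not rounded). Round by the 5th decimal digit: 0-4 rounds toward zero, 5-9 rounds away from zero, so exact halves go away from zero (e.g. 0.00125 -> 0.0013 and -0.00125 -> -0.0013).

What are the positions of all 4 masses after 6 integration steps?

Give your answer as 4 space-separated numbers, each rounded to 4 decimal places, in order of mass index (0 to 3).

Answer: 3.9308 8.1320 14.5714 17.3662

Derivation:
Step 0: x=[4.0000 7.0000 12.0000 15.0000] v=[0.0000 0.0000 0.0000 2.0000]
Step 1: x=[3.7500 7.5000 11.5000 16.2500] v=[-0.5000 1.0000 -1.0000 2.5000]
Step 2: x=[3.4375 8.0625 11.1875 17.3125] v=[-0.6250 1.1250 -0.6250 2.1250]
Step 3: x=[3.2813 8.2500 11.6250 17.8438] v=[-0.3125 0.3750 0.8750 1.0625]
Step 4: x=[3.3673 8.0391 12.7735 17.8204] v=[0.1719 -0.4219 2.2969 -0.0469]
Step 5: x=[3.6212 7.8438 14.0001 17.5352] v=[0.5078 -0.3906 2.4532 -0.5704]
Step 6: x=[3.9308 8.1320 14.5714 17.3662] v=[0.6191 0.5763 1.1426 -0.3380]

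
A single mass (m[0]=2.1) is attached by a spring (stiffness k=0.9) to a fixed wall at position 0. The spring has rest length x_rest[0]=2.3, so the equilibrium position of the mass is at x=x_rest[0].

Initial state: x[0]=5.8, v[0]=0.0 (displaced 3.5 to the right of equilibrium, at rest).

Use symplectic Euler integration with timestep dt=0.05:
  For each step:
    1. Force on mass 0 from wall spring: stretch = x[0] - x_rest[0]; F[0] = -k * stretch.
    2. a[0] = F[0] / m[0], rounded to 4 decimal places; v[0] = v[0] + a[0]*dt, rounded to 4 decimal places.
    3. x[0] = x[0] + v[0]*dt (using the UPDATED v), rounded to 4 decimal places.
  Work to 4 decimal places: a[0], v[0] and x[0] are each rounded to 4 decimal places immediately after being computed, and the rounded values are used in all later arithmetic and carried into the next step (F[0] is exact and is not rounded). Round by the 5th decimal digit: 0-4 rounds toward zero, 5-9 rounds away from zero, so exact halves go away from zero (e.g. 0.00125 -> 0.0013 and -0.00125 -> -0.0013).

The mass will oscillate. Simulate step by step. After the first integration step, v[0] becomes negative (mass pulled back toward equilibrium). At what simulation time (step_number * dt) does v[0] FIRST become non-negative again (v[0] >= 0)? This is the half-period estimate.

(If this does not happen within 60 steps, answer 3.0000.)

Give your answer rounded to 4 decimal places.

Step 0: x=[5.8000] v=[0.0000]
Step 1: x=[5.7963] v=[-0.0750]
Step 2: x=[5.7888] v=[-0.1499]
Step 3: x=[5.7776] v=[-0.2247]
Step 4: x=[5.7626] v=[-0.2992]
Step 5: x=[5.7439] v=[-0.3734]
Step 6: x=[5.7215] v=[-0.4472]
Step 7: x=[5.6955] v=[-0.5205]
Step 8: x=[5.6658] v=[-0.5933]
Step 9: x=[5.6325] v=[-0.6654]
Step 10: x=[5.5957] v=[-0.7368]
Step 11: x=[5.5553] v=[-0.8074]
Step 12: x=[5.5114] v=[-0.8772]
Step 13: x=[5.4641] v=[-0.9460]
Step 14: x=[5.4134] v=[-1.0138]
Step 15: x=[5.3594] v=[-1.0805]
Step 16: x=[5.3021] v=[-1.1461]
Step 17: x=[5.2416] v=[-1.2104]
Step 18: x=[5.1779] v=[-1.2734]
Step 19: x=[5.1111] v=[-1.3351]
Step 20: x=[5.0413] v=[-1.3953]
Step 21: x=[4.9686] v=[-1.4540]
Step 22: x=[4.8930] v=[-1.5112]
Step 23: x=[4.8147] v=[-1.5668]
Step 24: x=[4.7337] v=[-1.6207]
Step 25: x=[4.6501] v=[-1.6729]
Step 26: x=[4.5639] v=[-1.7233]
Step 27: x=[4.4753] v=[-1.7718]
Step 28: x=[4.3844] v=[-1.8184]
Step 29: x=[4.2912] v=[-1.8631]
Step 30: x=[4.1959] v=[-1.9058]
Step 31: x=[4.0986] v=[-1.9464]
Step 32: x=[3.9994] v=[-1.9849]
Step 33: x=[3.8983] v=[-2.0213]
Step 34: x=[3.7955] v=[-2.0556]
Step 35: x=[3.6911] v=[-2.0876]
Step 36: x=[3.5852] v=[-2.1174]
Step 37: x=[3.4780] v=[-2.1449]
Step 38: x=[3.3695] v=[-2.1701]
Step 39: x=[3.2599] v=[-2.1930]
Step 40: x=[3.1492] v=[-2.2136]
Step 41: x=[3.0376] v=[-2.2318]
Step 42: x=[2.9252] v=[-2.2476]
Step 43: x=[2.8122] v=[-2.2610]
Step 44: x=[2.6986] v=[-2.2720]
Step 45: x=[2.5846] v=[-2.2805]
Step 46: x=[2.4703] v=[-2.2866]
Step 47: x=[2.3558] v=[-2.2903]
Step 48: x=[2.2412] v=[-2.2915]
Step 49: x=[2.1267] v=[-2.2902]
Step 50: x=[2.0124] v=[-2.2865]
Step 51: x=[1.8984] v=[-2.2803]
Step 52: x=[1.7848] v=[-2.2717]
Step 53: x=[1.6718] v=[-2.2607]
Step 54: x=[1.5594] v=[-2.2472]
Step 55: x=[1.4478] v=[-2.2313]
Step 56: x=[1.3372] v=[-2.2130]
Step 57: x=[1.2276] v=[-2.1924]
Step 58: x=[1.1191] v=[-2.1694]
Step 59: x=[1.0119] v=[-2.1441]
Step 60: x=[0.9061] v=[-2.1165]
v[0] did not become non-negative within 60 steps; using fallback time=3.0000

Answer: 3.0000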